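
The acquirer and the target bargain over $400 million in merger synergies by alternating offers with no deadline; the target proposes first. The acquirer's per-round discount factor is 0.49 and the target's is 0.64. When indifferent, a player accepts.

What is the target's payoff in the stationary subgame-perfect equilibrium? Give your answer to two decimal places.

297.20

In a stationary SPE each proposer offers the other exactly their discounted continuation value.
If the target keeps x when proposing and the acquirer keeps y when proposing, then x = 400 − 0.49y and y = 400 − 0.64x.
Solving: x = 400(1 − 0.49) / (1 − 0.64·0.49) = 204 / 0.6864 ≈ 297.2028.
The acquirer gets 400 − 297.2028 ≈ 102.7972.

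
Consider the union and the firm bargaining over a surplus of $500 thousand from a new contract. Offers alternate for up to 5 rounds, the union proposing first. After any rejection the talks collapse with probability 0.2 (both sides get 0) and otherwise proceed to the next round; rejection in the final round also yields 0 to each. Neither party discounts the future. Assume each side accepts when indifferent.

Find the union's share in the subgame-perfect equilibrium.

368.8

Round 5 (the union proposes): the firm will accept anything ≥ 0, so the union offers 0 and keeps 500.
Round 4 (the firm proposes): rejecting gives the union an expected 0.8 × 500 = 400; the firm offers that and keeps 100.
Round 3 (the union proposes): rejecting gives the firm an expected 0.8 × 100 = 80; the union offers that and keeps 420.
Round 2 (the firm proposes): rejecting gives the union an expected 0.8 × 420 = 336; the firm offers that and keeps 164.
Round 1 (the union proposes): rejecting gives the firm an expected 0.8 × 164 = 131.2. The union offers 131.2 and keeps 500 − 131.2 = 368.8.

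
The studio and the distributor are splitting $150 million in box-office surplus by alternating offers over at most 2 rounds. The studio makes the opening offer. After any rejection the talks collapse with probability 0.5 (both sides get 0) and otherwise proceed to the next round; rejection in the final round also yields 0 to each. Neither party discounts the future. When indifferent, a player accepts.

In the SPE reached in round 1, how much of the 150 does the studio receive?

By backward induction:
Round 2 (the distributor proposes): the studio will accept anything ≥ 0, so the distributor offers 0 and keeps 150.
Round 1 (the studio proposes): rejecting gives the distributor an expected 0.5 × 150 = 75; the studio offers that and keeps 75.

75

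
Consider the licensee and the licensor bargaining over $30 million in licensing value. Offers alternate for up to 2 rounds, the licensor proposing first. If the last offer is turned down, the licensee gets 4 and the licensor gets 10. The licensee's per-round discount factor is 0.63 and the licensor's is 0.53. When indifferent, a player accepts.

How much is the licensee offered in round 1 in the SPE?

12.6

By backward induction:
Round 2 (the licensee proposes): the licensor gets 10 if talks fail, so the licensee offers 10 and keeps 20.
Round 1 (the licensor proposes): the licensee can get 20 next round, worth 0.63 × 20 = 12.6 now; the licensor offers that and keeps 17.4.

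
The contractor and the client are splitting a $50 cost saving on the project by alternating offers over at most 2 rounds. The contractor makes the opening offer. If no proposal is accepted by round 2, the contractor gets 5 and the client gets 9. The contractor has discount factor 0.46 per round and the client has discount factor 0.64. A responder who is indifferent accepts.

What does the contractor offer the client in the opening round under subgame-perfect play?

Work backward from the last round.
Round 2 (the client proposes): the contractor gets 5 if talks fail, so the client offers 5 and keeps 45.
Round 1 (the contractor proposes): the client can get 45 next round, worth 0.64 × 45 = 28.8 now, so the contractor offers 28.8, keeping 21.2.

28.8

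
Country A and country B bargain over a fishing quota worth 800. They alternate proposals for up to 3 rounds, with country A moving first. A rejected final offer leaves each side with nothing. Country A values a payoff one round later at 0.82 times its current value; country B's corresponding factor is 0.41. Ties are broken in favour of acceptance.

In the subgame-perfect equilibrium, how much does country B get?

59.04

Solve by backward induction from round 3.
Round 3 (country A proposes): country B will accept anything ≥ 0, so country A offers 0 and keeps 800.
Round 2 (country B proposes): country A can get 800 next round, worth 0.82 × 800 = 656 now. Country B offers 656 and keeps 800 − 656 = 144.
Round 1 (country A proposes): country B can get 144 next round, worth 0.41 × 144 = 59.04 now; country A offers that and keeps 740.96.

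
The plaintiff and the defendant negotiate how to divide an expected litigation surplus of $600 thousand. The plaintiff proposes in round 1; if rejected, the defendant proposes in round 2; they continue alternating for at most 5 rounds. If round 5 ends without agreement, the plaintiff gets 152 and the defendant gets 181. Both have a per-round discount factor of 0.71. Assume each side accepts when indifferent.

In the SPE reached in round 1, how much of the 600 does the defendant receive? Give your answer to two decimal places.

231.81

Solve by backward induction from round 5.
Round 5 (the plaintiff proposes): the defendant gets 181 if talks fail, so the plaintiff offers 181 and keeps 419.
Round 4 (the defendant proposes): the plaintiff can get 419 next round, worth 0.71 × 419 = 297.49 now, so the defendant offers 297.49, keeping 302.51.
Round 3 (the plaintiff proposes): the defendant can get 302.51 next round, worth 0.71 × 302.51 = 214.7821 now, so the plaintiff offers 214.7821, keeping 385.2179.
Round 2 (the defendant proposes): the plaintiff can get 385.2179 next round, worth 0.71 × 385.2179 = 273.504709 now; the defendant offers that and keeps 326.495291.
Round 1 (the plaintiff proposes): the defendant can get 326.495291 next round, worth 0.71 × 326.495291 = 231.81165661 now; the plaintiff offers that and keeps 368.18834339.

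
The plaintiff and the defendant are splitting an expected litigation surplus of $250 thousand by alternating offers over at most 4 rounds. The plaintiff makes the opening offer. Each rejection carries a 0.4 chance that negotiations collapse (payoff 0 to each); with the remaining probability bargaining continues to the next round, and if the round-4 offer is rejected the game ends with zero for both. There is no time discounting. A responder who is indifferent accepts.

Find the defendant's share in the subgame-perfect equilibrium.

Round 4 (the defendant proposes): the plaintiff will accept anything ≥ 0, so the defendant offers 0 and keeps 250.
Round 3 (the plaintiff proposes): rejecting gives the defendant an expected 0.6 × 250 = 150, so the plaintiff offers 150, keeping 100.
Round 2 (the defendant proposes): rejecting gives the plaintiff an expected 0.6 × 100 = 60. The defendant offers 60 and keeps 250 − 60 = 190.
Round 1 (the plaintiff proposes): rejecting gives the defendant an expected 0.6 × 190 = 114, so the plaintiff offers 114, keeping 136.

114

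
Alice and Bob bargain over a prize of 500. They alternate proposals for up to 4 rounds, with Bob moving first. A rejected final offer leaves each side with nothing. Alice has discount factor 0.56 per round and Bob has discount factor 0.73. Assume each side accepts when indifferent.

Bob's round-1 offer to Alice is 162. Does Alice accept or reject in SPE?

Work out Alice's continuation value if the offer is rejected.
Round 4 (Alice proposes): Bob will accept anything ≥ 0, so Alice offers 0 and keeps 500.
Round 3 (Bob proposes): Alice can get 500 next round, worth 0.56 × 500 = 280 now. Bob offers 280 and keeps 500 − 280 = 220.
Round 2 (Alice proposes): Bob can get 220 next round, worth 0.73 × 220 = 160.6 now; Alice offers that and keeps 339.4.
So by rejecting in round 1, Alice gets 339.4 next round, worth 0.56 × 339.4 = 190.064 now.
Offer 162 < 190.064, so Alice rejects.

Reject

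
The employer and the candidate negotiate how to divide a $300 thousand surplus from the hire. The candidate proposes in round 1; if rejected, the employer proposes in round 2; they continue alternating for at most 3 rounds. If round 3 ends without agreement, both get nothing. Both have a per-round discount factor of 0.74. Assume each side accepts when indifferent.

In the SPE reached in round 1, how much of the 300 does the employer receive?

57.72

Round 3 (the candidate proposes): the employer will accept anything ≥ 0, so the candidate offers 0 and keeps 300.
Round 2 (the employer proposes): the candidate can get 300 next round, worth 0.74 × 300 = 222 now, so the employer offers 222, keeping 78.
Round 1 (the candidate proposes): the employer can get 78 next round, worth 0.74 × 78 = 57.72 now; the candidate offers that and keeps 242.28.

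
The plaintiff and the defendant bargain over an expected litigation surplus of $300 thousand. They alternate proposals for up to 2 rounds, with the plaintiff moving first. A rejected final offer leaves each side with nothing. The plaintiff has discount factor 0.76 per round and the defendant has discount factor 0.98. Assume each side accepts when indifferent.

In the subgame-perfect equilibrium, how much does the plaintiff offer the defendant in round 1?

Round 2 (the defendant proposes): rejection yields 0 for the plaintiff; the defendant offers 0 and keeps 300.
Round 1 (the plaintiff proposes): the defendant can get 300 next round, worth 0.98 × 300 = 294 now. The plaintiff offers 294 and keeps 300 − 294 = 6.

294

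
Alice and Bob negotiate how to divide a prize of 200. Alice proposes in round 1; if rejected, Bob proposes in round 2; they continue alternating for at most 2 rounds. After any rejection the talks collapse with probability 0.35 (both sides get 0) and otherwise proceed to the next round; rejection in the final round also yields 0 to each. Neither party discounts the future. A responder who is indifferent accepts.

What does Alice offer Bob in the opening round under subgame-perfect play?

Round 2 (Bob proposes): Alice will accept anything ≥ 0, so Bob offers 0 and keeps 200.
Round 1 (Alice proposes): rejecting gives Bob an expected 0.65 × 200 = 130. Alice offers 130 and keeps 200 − 130 = 70.

130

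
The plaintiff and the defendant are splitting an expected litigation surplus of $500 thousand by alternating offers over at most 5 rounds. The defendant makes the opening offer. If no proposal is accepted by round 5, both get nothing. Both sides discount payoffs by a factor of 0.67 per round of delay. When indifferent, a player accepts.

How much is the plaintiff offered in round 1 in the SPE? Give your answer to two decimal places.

By backward induction:
Round 5 (the defendant proposes): the plaintiff will accept anything ≥ 0, so the defendant offers 0 and keeps 500.
Round 4 (the plaintiff proposes): the defendant can get 500 next round, worth 0.67 × 500 = 335 now, so the plaintiff offers 335, keeping 165.
Round 3 (the defendant proposes): the plaintiff can get 165 next round, worth 0.67 × 165 = 110.55 now, so the defendant offers 110.55, keeping 389.45.
Round 2 (the plaintiff proposes): the defendant can get 389.45 next round, worth 0.67 × 389.45 = 260.9315 now. The plaintiff offers 260.9315 and keeps 500 − 260.9315 = 239.0685.
Round 1 (the defendant proposes): the plaintiff can get 239.0685 next round, worth 0.67 × 239.0685 = 160.175895 now; the defendant offers that and keeps 339.824105.

160.18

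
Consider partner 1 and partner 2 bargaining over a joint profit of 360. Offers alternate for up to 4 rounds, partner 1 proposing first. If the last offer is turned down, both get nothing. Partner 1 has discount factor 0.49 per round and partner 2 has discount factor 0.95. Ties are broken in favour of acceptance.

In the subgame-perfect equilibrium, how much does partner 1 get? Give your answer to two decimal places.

26.38

Round 4 (partner 2 proposes): partner 1 will accept anything ≥ 0, so partner 2 offers 0 and keeps 360.
Round 3 (partner 1 proposes): partner 2 can get 360 next round, worth 0.95 × 360 = 342 now; partner 1 offers that and keeps 18.
Round 2 (partner 2 proposes): partner 1 can get 18 next round, worth 0.49 × 18 = 8.82 now, so partner 2 offers 8.82, keeping 351.18.
Round 1 (partner 1 proposes): partner 2 can get 351.18 next round, worth 0.95 × 351.18 = 333.621 now. Partner 1 offers 333.621 and keeps 360 − 333.621 = 26.379.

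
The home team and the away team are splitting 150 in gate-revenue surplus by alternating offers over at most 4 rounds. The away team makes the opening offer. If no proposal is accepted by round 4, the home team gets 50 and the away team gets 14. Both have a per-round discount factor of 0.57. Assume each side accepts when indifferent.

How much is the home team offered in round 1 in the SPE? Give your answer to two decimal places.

61.95

Solve by backward induction from round 4.
Round 4 (the home team proposes): the away team gets 14 if talks fail, so the home team offers 14 and keeps 136.
Round 3 (the away team proposes): the home team can get 136 next round, worth 0.57 × 136 = 77.52 now. The away team offers 77.52 and keeps 150 − 77.52 = 72.48.
Round 2 (the home team proposes): the away team can get 72.48 next round, worth 0.57 × 72.48 = 41.3136 now; the home team offers that and keeps 108.6864.
Round 1 (the away team proposes): the home team can get 108.6864 next round, worth 0.57 × 108.6864 = 61.951248 now, so the away team offers 61.951248, keeping 88.048752.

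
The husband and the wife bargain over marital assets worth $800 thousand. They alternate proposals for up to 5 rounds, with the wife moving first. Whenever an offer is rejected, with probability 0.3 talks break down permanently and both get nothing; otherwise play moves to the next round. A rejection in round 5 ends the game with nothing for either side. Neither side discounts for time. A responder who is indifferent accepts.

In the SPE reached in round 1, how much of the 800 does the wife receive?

549.68

Round 5 (the wife proposes): the husband will accept anything ≥ 0, so the wife offers 0 and keeps 800.
Round 4 (the husband proposes): rejecting gives the wife an expected 0.7 × 800 = 560; the husband offers that and keeps 240.
Round 3 (the wife proposes): rejecting gives the husband an expected 0.7 × 240 = 168. The wife offers 168 and keeps 800 − 168 = 632.
Round 2 (the husband proposes): rejecting gives the wife an expected 0.7 × 632 = 442.4; the husband offers that and keeps 357.6.
Round 1 (the wife proposes): rejecting gives the husband an expected 0.7 × 357.6 = 250.32; the wife offers that and keeps 549.68.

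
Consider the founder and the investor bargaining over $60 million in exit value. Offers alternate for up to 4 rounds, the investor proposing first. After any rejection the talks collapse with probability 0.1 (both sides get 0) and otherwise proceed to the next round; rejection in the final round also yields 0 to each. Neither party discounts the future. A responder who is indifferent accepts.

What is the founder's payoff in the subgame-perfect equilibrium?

49.14

Round 4 (the founder proposes): rejection yields 0 for the investor; the founder offers 0 and keeps 60.
Round 3 (the investor proposes): rejecting gives the founder an expected 0.9 × 60 = 54, so the investor offers 54, keeping 6.
Round 2 (the founder proposes): rejecting gives the investor an expected 0.9 × 6 = 5.4; the founder offers that and keeps 54.6.
Round 1 (the investor proposes): rejecting gives the founder an expected 0.9 × 54.6 = 49.14, so the investor offers 49.14, keeping 10.86.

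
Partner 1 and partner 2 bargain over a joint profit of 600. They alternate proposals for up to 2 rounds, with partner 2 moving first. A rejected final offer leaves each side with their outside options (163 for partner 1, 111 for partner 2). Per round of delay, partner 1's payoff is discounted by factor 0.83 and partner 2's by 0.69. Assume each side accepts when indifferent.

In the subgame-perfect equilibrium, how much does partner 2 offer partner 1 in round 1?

Round 2 (partner 1 proposes): partner 2 gets 111 if talks fail, so partner 1 offers 111 and keeps 489.
Round 1 (partner 2 proposes): partner 1 can get 489 next round, worth 0.83 × 489 = 405.87 now. Partner 2 offers 405.87 and keeps 600 − 405.87 = 194.13.

405.87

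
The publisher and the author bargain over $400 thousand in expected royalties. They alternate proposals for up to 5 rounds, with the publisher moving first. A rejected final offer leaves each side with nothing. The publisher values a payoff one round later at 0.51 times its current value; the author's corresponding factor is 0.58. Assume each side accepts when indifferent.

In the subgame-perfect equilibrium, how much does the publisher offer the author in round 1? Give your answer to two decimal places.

147.31

Work backward from the last round.
Round 5 (the publisher proposes): the author will accept anything ≥ 0, so the publisher offers 0 and keeps 400.
Round 4 (the author proposes): the publisher can get 400 next round, worth 0.51 × 400 = 204 now, so the author offers 204, keeping 196.
Round 3 (the publisher proposes): the author can get 196 next round, worth 0.58 × 196 = 113.68 now, so the publisher offers 113.68, keeping 286.32.
Round 2 (the author proposes): the publisher can get 286.32 next round, worth 0.51 × 286.32 = 146.0232 now; the author offers that and keeps 253.9768.
Round 1 (the publisher proposes): the author can get 253.9768 next round, worth 0.58 × 253.9768 = 147.306544 now, so the publisher offers 147.306544, keeping 252.693456.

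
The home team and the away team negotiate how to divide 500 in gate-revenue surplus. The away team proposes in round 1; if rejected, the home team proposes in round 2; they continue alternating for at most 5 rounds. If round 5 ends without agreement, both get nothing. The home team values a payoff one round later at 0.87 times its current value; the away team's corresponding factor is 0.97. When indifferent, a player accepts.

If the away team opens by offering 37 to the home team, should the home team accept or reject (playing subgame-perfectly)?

Accept

Round 5 (the away team proposes): the home team will accept anything ≥ 0, so the away team offers 0 and keeps 500.
Round 4 (the home team proposes): the away team can get 500 next round, worth 0.97 × 500 = 485 now, so the home team offers 485, keeping 15.
Round 3 (the away team proposes): the home team can get 15 next round, worth 0.87 × 15 = 13.05 now. The away team offers 13.05 and keeps 500 − 13.05 = 486.95.
Round 2 (the home team proposes): the away team can get 486.95 next round, worth 0.97 × 486.95 = 472.3415 now; the home team offers that and keeps 27.6585.
So by rejecting in round 1, the home team gets 27.6585 next round, worth 0.87 × 27.6585 = 24.062895 now.
Offer 37 ≥ 24.062895, so the home team accepts.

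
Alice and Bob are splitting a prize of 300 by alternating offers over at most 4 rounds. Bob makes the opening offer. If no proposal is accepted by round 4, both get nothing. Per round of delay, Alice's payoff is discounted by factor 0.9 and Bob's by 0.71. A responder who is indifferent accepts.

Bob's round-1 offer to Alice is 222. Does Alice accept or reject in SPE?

Round 4 (Alice proposes): Bob will accept anything ≥ 0, so Alice offers 0 and keeps 300.
Round 3 (Bob proposes): Alice can get 300 next round, worth 0.9 × 300 = 270 now, so Bob offers 270, keeping 30.
Round 2 (Alice proposes): Bob can get 30 next round, worth 0.71 × 30 = 21.3 now. Alice offers 21.3 and keeps 300 − 21.3 = 278.7.
So by rejecting in round 1, Alice gets 278.7 next round, worth 0.9 × 278.7 = 250.83 now.
Offer 222 < 250.83, so Alice rejects.

Reject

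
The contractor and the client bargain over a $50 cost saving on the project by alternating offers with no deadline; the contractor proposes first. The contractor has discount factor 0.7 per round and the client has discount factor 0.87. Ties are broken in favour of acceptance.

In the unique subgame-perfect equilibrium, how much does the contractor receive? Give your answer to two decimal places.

In a stationary SPE each proposer offers the other exactly their discounted continuation value.
If the contractor keeps x when proposing and the client keeps y when proposing, then x = 50 − 0.87y and y = 50 − 0.7x.
Solving: x = 50(1 − 0.87) / (1 − 0.7·0.87) = 6.5 / 0.391 ≈ 16.6240.
The client gets 50 − 16.6240 ≈ 33.3760.

16.62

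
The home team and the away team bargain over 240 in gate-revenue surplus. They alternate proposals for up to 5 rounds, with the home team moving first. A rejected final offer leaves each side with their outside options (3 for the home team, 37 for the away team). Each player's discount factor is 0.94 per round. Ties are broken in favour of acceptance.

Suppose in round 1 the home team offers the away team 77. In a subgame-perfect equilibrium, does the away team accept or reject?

Round 5 (the home team proposes): the away team gets 37 if talks fail, so the home team offers 37 and keeps 203.
Round 4 (the away team proposes): the home team can get 203 next round, worth 0.94 × 203 = 190.82 now. The away team offers 190.82 and keeps 240 − 190.82 = 49.18.
Round 3 (the home team proposes): the away team can get 49.18 next round, worth 0.94 × 49.18 = 46.2292 now; the home team offers that and keeps 193.7708.
Round 2 (the away team proposes): the home team can get 193.7708 next round, worth 0.94 × 193.7708 = 182.144552 now. The away team offers 182.144552 and keeps 240 − 182.144552 = 57.855448.
So by rejecting in round 1, the away team gets 57.855448 next round, worth 0.94 × 57.855448 = 54.38412112 now.
Offer 77 ≥ 54.38412112, so the away team accepts.

Accept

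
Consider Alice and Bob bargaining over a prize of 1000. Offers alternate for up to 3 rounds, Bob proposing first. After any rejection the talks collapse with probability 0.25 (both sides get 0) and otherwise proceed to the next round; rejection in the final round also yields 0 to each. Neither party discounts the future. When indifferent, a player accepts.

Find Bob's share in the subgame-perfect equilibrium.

812.5

Round 3 (Bob proposes): Alice will accept anything ≥ 0, so Bob offers 0 and keeps 1000.
Round 2 (Alice proposes): rejecting gives Bob an expected 0.75 × 1000 = 750; Alice offers that and keeps 250.
Round 1 (Bob proposes): rejecting gives Alice an expected 0.75 × 250 = 187.5. Bob offers 187.5 and keeps 1000 − 187.5 = 812.5.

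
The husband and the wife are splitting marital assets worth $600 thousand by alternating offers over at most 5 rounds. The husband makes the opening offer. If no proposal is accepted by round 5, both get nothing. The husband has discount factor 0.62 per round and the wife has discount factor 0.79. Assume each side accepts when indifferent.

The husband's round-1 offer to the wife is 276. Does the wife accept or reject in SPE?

Work out the wife's continuation value if the offer is rejected.
Round 5 (the husband proposes): rejection yields 0 for the wife; the husband offers 0 and keeps 600.
Round 4 (the wife proposes): the husband can get 600 next round, worth 0.62 × 600 = 372 now. The wife offers 372 and keeps 600 − 372 = 228.
Round 3 (the husband proposes): the wife can get 228 next round, worth 0.79 × 228 = 180.12 now; the husband offers that and keeps 419.88.
Round 2 (the wife proposes): the husband can get 419.88 next round, worth 0.62 × 419.88 = 260.3256 now, so the wife offers 260.3256, keeping 339.6744.
So by rejecting in round 1, the wife gets 339.6744 next round, worth 0.79 × 339.6744 = 268.342776 now.
Offer 276 ≥ 268.342776, so the wife accepts.

Accept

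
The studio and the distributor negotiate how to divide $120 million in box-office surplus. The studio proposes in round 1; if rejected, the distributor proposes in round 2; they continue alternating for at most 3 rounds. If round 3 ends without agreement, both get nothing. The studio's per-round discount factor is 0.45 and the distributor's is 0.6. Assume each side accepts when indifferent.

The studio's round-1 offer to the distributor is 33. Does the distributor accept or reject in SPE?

Round 3 (the studio proposes): the distributor will accept anything ≥ 0, so the studio offers 0 and keeps 120.
Round 2 (the distributor proposes): the studio can get 120 next round, worth 0.45 × 120 = 54 now; the distributor offers that and keeps 66.
So by rejecting in round 1, the distributor gets 66 next round, worth 0.6 × 66 = 39.6 now.
Offer 33 < 39.6, so the distributor rejects.

Reject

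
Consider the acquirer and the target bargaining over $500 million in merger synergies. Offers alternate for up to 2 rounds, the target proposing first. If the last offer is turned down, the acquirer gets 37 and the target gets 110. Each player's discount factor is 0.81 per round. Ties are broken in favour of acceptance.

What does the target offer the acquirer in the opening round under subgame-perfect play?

315.9

By backward induction:
Round 2 (the acquirer proposes): the target gets 110 if talks fail, so the acquirer offers 110 and keeps 390.
Round 1 (the target proposes): the acquirer can get 390 next round, worth 0.81 × 390 = 315.9 now; the target offers that and keeps 184.1.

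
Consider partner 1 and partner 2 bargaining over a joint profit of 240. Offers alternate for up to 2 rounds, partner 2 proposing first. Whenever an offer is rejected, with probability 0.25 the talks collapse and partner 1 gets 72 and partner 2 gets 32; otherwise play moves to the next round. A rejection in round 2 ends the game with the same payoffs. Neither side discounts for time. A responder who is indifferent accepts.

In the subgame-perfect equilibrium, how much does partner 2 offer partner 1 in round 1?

174

By backward induction:
Round 2 (partner 1 proposes): partner 2 gets 32 if talks fail, so partner 1 offers 32 and keeps 208.
Round 1 (partner 2 proposes): rejecting gives partner 1 an expected 0.75 × 208 + 0.25 × 72 = 174, so partner 2 offers 174, keeping 66.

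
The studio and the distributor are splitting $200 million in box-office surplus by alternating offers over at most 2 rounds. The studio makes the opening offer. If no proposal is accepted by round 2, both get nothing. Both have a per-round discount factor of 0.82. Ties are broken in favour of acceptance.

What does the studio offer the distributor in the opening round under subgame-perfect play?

164

Round 2 (the distributor proposes): the studio will accept anything ≥ 0, so the distributor offers 0 and keeps 200.
Round 1 (the studio proposes): the distributor can get 200 next round, worth 0.82 × 200 = 164 now; the studio offers that and keeps 36.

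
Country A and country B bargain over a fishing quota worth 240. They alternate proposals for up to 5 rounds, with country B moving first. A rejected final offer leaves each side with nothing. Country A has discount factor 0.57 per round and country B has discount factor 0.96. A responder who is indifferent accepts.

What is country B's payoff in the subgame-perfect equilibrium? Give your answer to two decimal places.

Round 5 (country B proposes): country A will accept anything ≥ 0, so country B offers 0 and keeps 240.
Round 4 (country A proposes): country B can get 240 next round, worth 0.96 × 240 = 230.4 now, so country A offers 230.4, keeping 9.6.
Round 3 (country B proposes): country A can get 9.6 next round, worth 0.57 × 9.6 = 5.472 now; country B offers that and keeps 234.528.
Round 2 (country A proposes): country B can get 234.528 next round, worth 0.96 × 234.528 = 225.14688 now; country A offers that and keeps 14.85312.
Round 1 (country B proposes): country A can get 14.85312 next round, worth 0.57 × 14.85312 = 8.4662784 now, so country B offers 8.4662784, keeping 231.5337216.

231.53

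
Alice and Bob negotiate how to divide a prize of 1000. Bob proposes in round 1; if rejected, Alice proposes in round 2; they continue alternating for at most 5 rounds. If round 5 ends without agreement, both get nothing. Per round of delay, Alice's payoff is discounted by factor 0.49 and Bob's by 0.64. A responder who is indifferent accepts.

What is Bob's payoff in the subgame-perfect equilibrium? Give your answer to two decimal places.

768.28

By backward induction:
Round 5 (Bob proposes): rejection yields 0 for Alice; Bob offers 0 and keeps 1000.
Round 4 (Alice proposes): Bob can get 1000 next round, worth 0.64 × 1000 = 640 now. Alice offers 640 and keeps 1000 − 640 = 360.
Round 3 (Bob proposes): Alice can get 360 next round, worth 0.49 × 360 = 176.4 now, so Bob offers 176.4, keeping 823.6.
Round 2 (Alice proposes): Bob can get 823.6 next round, worth 0.64 × 823.6 = 527.104 now, so Alice offers 527.104, keeping 472.896.
Round 1 (Bob proposes): Alice can get 472.896 next round, worth 0.49 × 472.896 = 231.71904 now, so Bob offers 231.71904, keeping 768.28096.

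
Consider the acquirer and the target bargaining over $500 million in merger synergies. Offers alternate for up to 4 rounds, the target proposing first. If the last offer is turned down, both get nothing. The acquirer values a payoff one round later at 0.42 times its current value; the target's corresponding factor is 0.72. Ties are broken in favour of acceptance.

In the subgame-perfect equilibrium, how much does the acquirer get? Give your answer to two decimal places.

122.30

Round 4 (the acquirer proposes): rejection yields 0 for the target; the acquirer offers 0 and keeps 500.
Round 3 (the target proposes): the acquirer can get 500 next round, worth 0.42 × 500 = 210 now. The target offers 210 and keeps 500 − 210 = 290.
Round 2 (the acquirer proposes): the target can get 290 next round, worth 0.72 × 290 = 208.8 now. The acquirer offers 208.8 and keeps 500 − 208.8 = 291.2.
Round 1 (the target proposes): the acquirer can get 291.2 next round, worth 0.42 × 291.2 = 122.304 now, so the target offers 122.304, keeping 377.696.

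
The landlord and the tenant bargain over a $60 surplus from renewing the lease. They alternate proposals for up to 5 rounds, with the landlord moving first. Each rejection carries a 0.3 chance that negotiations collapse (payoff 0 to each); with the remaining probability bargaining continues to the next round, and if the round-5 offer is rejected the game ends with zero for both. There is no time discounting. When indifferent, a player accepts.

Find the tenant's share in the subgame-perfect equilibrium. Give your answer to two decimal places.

18.77

Round 5 (the landlord proposes): rejection yields 0 for the tenant; the landlord offers 0 and keeps 60.
Round 4 (the tenant proposes): rejecting gives the landlord an expected 0.7 × 60 = 42; the tenant offers that and keeps 18.
Round 3 (the landlord proposes): rejecting gives the tenant an expected 0.7 × 18 = 12.6, so the landlord offers 12.6, keeping 47.4.
Round 2 (the tenant proposes): rejecting gives the landlord an expected 0.7 × 47.4 = 33.18; the tenant offers that and keeps 26.82.
Round 1 (the landlord proposes): rejecting gives the tenant an expected 0.7 × 26.82 = 18.774. The landlord offers 18.774 and keeps 60 − 18.774 = 41.226.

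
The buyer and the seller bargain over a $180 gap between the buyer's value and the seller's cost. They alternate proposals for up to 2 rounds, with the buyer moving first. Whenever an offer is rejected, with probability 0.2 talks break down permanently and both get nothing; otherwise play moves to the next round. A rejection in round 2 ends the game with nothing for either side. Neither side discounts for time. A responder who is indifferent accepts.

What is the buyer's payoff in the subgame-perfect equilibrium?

36

By backward induction:
Round 2 (the seller proposes): rejection yields 0 for the buyer; the seller offers 0 and keeps 180.
Round 1 (the buyer proposes): rejecting gives the seller an expected 0.8 × 180 = 144. The buyer offers 144 and keeps 180 − 144 = 36.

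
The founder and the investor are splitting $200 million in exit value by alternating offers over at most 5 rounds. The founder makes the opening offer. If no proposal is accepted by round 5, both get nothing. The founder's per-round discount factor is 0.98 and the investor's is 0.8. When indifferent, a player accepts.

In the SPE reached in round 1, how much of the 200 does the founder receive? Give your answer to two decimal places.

Round 5 (the founder proposes): rejection yields 0 for the investor; the founder offers 0 and keeps 200.
Round 4 (the investor proposes): the founder can get 200 next round, worth 0.98 × 200 = 196 now, so the investor offers 196, keeping 4.
Round 3 (the founder proposes): the investor can get 4 next round, worth 0.8 × 4 = 3.2 now; the founder offers that and keeps 196.8.
Round 2 (the investor proposes): the founder can get 196.8 next round, worth 0.98 × 196.8 = 192.864 now, so the investor offers 192.864, keeping 7.136.
Round 1 (the founder proposes): the investor can get 7.136 next round, worth 0.8 × 7.136 = 5.7088 now; the founder offers that and keeps 194.2912.

194.29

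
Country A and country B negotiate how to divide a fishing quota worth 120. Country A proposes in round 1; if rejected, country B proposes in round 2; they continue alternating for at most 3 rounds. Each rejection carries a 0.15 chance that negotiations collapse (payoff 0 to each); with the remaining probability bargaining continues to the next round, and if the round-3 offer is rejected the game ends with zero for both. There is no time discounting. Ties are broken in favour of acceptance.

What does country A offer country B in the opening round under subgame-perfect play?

15.3

Round 3 (country A proposes): country B will accept anything ≥ 0, so country A offers 0 and keeps 120.
Round 2 (country B proposes): rejecting gives country A an expected 0.85 × 120 = 102, so country B offers 102, keeping 18.
Round 1 (country A proposes): rejecting gives country B an expected 0.85 × 18 = 15.3. Country A offers 15.3 and keeps 120 − 15.3 = 104.7.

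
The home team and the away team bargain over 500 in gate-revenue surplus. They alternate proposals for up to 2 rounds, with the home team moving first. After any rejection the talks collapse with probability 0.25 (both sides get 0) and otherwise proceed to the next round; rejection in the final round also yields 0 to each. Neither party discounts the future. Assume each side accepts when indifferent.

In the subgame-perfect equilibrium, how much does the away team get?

375

Round 2 (the away team proposes): the home team will accept anything ≥ 0, so the away team offers 0 and keeps 500.
Round 1 (the home team proposes): rejecting gives the away team an expected 0.75 × 500 = 375, so the home team offers 375, keeping 125.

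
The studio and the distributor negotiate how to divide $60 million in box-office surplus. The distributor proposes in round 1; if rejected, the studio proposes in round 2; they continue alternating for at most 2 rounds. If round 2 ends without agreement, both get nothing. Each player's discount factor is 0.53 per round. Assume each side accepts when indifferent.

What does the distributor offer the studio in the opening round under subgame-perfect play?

Work backward from the last round.
Round 2 (the studio proposes): rejection yields 0 for the distributor; the studio offers 0 and keeps 60.
Round 1 (the distributor proposes): the studio can get 60 next round, worth 0.53 × 60 = 31.8 now. The distributor offers 31.8 and keeps 60 − 31.8 = 28.2.

31.8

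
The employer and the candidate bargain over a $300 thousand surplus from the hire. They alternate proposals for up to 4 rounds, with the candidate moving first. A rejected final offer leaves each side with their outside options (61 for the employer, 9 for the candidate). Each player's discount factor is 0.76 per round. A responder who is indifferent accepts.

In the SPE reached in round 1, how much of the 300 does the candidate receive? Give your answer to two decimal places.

117.54

By backward induction:
Round 4 (the employer proposes): the candidate gets 9 if talks fail, so the employer offers 9 and keeps 291.
Round 3 (the candidate proposes): the employer can get 291 next round, worth 0.76 × 291 = 221.16 now. The candidate offers 221.16 and keeps 300 − 221.16 = 78.84.
Round 2 (the employer proposes): the candidate can get 78.84 next round, worth 0.76 × 78.84 = 59.9184 now, so the employer offers 59.9184, keeping 240.0816.
Round 1 (the candidate proposes): the employer can get 240.0816 next round, worth 0.76 × 240.0816 = 182.462016 now; the candidate offers that and keeps 117.537984.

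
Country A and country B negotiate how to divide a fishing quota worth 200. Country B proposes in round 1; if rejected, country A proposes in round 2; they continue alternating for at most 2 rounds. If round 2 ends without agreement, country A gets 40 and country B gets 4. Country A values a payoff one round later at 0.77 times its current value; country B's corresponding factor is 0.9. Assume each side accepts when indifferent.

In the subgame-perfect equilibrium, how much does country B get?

49.08

Work backward from the last round.
Round 2 (country A proposes): country B gets 4 if talks fail, so country A offers 4 and keeps 196.
Round 1 (country B proposes): country A can get 196 next round, worth 0.77 × 196 = 150.92 now; country B offers that and keeps 49.08.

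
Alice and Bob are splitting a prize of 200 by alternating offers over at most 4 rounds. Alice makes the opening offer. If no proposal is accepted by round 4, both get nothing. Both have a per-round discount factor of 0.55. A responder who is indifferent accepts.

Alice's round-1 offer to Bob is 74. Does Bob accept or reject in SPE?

Reject

Work out Bob's continuation value if the offer is rejected.
Round 4 (Bob proposes): Alice will accept anything ≥ 0, so Bob offers 0 and keeps 200.
Round 3 (Alice proposes): Bob can get 200 next round, worth 0.55 × 200 = 110 now. Alice offers 110 and keeps 200 − 110 = 90.
Round 2 (Bob proposes): Alice can get 90 next round, worth 0.55 × 90 = 49.5 now. Bob offers 49.5 and keeps 200 − 49.5 = 150.5.
So by rejecting in round 1, Bob gets 150.5 next round, worth 0.55 × 150.5 = 82.775 now.
Offer 74 < 82.775, so Bob rejects.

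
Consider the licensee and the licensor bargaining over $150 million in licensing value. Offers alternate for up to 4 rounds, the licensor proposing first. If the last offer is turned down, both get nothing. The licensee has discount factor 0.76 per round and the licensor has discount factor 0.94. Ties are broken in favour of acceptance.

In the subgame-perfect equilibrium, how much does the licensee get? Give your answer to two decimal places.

88.28

Round 4 (the licensee proposes): rejection yields 0 for the licensor; the licensee offers 0 and keeps 150.
Round 3 (the licensor proposes): the licensee can get 150 next round, worth 0.76 × 150 = 114 now, so the licensor offers 114, keeping 36.
Round 2 (the licensee proposes): the licensor can get 36 next round, worth 0.94 × 36 = 33.84 now, so the licensee offers 33.84, keeping 116.16.
Round 1 (the licensor proposes): the licensee can get 116.16 next round, worth 0.76 × 116.16 = 88.2816 now; the licensor offers that and keeps 61.7184.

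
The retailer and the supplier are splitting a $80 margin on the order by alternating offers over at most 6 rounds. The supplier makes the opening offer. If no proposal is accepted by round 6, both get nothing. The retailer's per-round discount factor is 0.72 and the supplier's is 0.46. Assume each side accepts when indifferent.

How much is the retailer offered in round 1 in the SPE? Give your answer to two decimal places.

47.72

Round 6 (the retailer proposes): the supplier will accept anything ≥ 0, so the retailer offers 0 and keeps 80.
Round 5 (the supplier proposes): the retailer can get 80 next round, worth 0.72 × 80 = 57.6 now; the supplier offers that and keeps 22.4.
Round 4 (the retailer proposes): the supplier can get 22.4 next round, worth 0.46 × 22.4 = 10.304 now; the retailer offers that and keeps 69.696.
Round 3 (the supplier proposes): the retailer can get 69.696 next round, worth 0.72 × 69.696 = 50.18112 now. The supplier offers 50.18112 and keeps 80 − 50.18112 = 29.81888.
Round 2 (the retailer proposes): the supplier can get 29.81888 next round, worth 0.46 × 29.81888 = 13.7166848 now. The retailer offers 13.7166848 and keeps 80 − 13.7166848 = 66.2833152.
Round 1 (the supplier proposes): the retailer can get 66.2833152 next round, worth 0.72 × 66.2833152 = 47.723986944 now, so the supplier offers 47.723986944, keeping 32.276013056.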